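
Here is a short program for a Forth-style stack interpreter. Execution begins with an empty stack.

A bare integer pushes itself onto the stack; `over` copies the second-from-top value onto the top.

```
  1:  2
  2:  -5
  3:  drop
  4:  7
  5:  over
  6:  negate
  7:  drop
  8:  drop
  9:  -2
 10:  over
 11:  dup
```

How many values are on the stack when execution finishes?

2      : [2]
-5     : [2, -5]
drop   : [2]
7      : [2, 7]
over   : [2, 7, 2]
negate : [2, 7, -2]
drop   : [2, 7]
drop   : [2]
-2     : [2, -2]
over   : [2, -2, 2]
dup    : [2, -2, 2, 2]

4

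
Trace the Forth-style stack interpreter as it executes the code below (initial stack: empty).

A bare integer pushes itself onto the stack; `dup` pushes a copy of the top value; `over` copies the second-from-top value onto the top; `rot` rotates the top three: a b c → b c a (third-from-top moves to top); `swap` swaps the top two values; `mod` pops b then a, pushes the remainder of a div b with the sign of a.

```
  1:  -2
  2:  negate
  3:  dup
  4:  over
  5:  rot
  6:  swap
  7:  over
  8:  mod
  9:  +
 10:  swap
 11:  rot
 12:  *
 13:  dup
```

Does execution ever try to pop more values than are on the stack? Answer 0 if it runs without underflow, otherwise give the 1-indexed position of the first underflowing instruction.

-2     : -2
negate : 2
dup    : 2 2
over   : 2 2 2
rot    : 2 2 2
swap   : 2 2 2
over   : 2 2 2 2
mod    : 2 2 0
+      : 2 2
swap   : 2 2
rot  — needs 3 operands, stack has 2 → underflow

11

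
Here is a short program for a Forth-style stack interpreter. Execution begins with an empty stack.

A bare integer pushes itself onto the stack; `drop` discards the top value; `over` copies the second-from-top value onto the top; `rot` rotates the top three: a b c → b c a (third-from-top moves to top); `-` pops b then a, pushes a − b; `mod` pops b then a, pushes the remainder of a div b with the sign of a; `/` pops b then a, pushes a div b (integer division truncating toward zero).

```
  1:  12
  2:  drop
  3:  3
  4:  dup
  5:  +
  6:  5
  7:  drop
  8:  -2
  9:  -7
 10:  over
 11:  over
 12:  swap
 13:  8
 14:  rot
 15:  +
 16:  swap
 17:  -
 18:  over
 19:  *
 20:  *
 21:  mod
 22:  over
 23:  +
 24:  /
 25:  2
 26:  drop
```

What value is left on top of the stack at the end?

12   : [12]
drop : []
3    : [3]
dup  : [3, 3]
+    : [6]
5    : [6, 5]
drop : [6]
-2   : [6, -2]
-7   : [6, -2, -7]
over : [6, -2, -7, -2]
over : [6, -2, -7, -2, -7]
swap : [6, -2, -7, -7, -2]
8    : [6, -2, -7, -7, -2, 8]
rot  : [6, -2, -7, -2, 8, -7]
+    : [6, -2, -7, -2, 1]
swap : [6, -2, -7, 1, -2]
-    : [6, -2, -7, 3]
over : [6, -2, -7, 3, -7]
*    : [6, -2, -7, -21]
*    : [6, -2, 147]
mod  : [6, -2]
over : [6, -2, 6]
+    : [6, 4]
/    : [1]
2    : [1, 2]
drop : [1]

1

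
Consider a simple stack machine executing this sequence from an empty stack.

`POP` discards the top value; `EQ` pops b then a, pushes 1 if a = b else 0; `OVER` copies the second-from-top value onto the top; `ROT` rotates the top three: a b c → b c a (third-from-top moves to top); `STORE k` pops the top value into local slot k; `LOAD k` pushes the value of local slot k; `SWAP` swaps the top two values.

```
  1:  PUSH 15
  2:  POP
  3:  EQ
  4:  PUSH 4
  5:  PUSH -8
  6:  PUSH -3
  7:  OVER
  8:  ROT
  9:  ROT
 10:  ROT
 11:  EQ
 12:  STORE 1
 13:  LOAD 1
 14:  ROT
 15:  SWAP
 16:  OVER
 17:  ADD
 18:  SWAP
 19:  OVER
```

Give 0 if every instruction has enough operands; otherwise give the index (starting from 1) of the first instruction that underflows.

PUSH 15 → [15]
POP     → []
EQ  — needs 2 operands, stack has 0 → underflow

3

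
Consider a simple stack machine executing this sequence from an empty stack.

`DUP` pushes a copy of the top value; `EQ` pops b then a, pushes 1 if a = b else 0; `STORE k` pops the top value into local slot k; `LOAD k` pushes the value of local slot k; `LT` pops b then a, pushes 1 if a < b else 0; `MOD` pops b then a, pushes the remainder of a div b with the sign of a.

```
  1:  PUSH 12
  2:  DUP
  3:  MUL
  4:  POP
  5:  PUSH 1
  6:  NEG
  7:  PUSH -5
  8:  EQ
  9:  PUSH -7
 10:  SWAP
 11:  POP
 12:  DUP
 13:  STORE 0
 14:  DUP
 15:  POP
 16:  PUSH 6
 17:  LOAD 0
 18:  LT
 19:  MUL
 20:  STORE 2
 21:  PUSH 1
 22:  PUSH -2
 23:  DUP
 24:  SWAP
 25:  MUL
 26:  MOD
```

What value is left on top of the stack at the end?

PUSH 12 : 12
DUP     : 12 12
MUL     : 144
POP     : (empty)
PUSH 1  : 1
NEG     : -1
PUSH -5 : -1 -5
EQ      : 0
PUSH -7 : 0 -7
SWAP    : -7 0
POP     : -7
DUP     : -7 -7
STORE 0 : -7
DUP     : -7 -7
POP     : -7
PUSH 6  : -7 6
LOAD 0  : -7 6 -7
LT      : -7 0
MUL     : 0
STORE 2 : (empty)
PUSH 1  : 1
PUSH -2 : 1 -2
DUP     : 1 -2 -2
SWAP    : 1 -2 -2
MUL     : 1 4
MOD     : 1

1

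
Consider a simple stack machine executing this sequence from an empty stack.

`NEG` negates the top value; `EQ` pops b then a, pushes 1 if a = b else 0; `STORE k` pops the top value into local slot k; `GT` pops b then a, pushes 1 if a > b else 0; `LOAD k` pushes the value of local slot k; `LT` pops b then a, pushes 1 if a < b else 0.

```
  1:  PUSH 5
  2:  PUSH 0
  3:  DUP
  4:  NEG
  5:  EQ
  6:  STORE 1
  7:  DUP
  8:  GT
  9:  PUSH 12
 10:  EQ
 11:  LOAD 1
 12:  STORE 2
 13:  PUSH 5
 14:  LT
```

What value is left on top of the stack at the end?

PUSH 5  -> 5
PUSH 0  -> 5 0
DUP     -> 5 0 0
NEG     -> 5 0 0
EQ      -> 5 1
STORE 1 -> 5
DUP     -> 5 5
GT      -> 0
PUSH 12 -> 0 12
EQ      -> 0
LOAD 1  -> 0 1
STORE 2 -> 0
PUSH 5  -> 0 5
LT      -> 1

1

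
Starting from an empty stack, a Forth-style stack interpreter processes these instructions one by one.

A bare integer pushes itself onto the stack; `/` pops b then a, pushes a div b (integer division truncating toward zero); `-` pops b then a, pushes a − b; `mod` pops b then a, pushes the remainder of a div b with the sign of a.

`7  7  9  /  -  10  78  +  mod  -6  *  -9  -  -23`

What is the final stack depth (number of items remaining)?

2

7   : 7
7   : 7 7
9   : 7 7 9
/   : 7 0
-   : 7
10  : 7 10
78  : 7 10 78
+   : 7 88
mod : 7
-6  : 7 -6
*   : -42
-9  : -42 -9
-   : -33
-23 : -33 -23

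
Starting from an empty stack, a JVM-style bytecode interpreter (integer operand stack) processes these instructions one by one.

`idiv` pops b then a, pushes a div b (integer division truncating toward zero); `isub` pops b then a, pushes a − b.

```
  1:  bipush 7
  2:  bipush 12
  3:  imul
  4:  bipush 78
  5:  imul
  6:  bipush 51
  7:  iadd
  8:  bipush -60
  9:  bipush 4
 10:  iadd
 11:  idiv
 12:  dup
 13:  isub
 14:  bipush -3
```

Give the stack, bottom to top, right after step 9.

bipush 7   : 7
bipush 12  : 7 12
imul       : 84
bipush 78  : 84 78
imul       : 6552
bipush 51  : 6552 51
iadd       : 6603
bipush -60 : 6603 -60
bipush 4   : 6603 -60 4

[6603, -60, 4]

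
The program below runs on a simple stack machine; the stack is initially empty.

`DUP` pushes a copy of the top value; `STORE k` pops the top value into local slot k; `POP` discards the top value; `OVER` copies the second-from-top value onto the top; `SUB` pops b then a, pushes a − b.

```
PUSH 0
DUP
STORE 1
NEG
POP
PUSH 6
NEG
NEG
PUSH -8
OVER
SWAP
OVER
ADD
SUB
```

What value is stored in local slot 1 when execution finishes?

0

PUSH 0  : [0]
DUP     : [0, 0]
STORE 1 : [0]
NEG     : [0]
POP     : []
PUSH 6  : [6]
NEG     : [-6]
NEG     : [6]
PUSH -8 : [6, -8]
OVER    : [6, -8, 6]
SWAP    : [6, 6, -8]
OVER    : [6, 6, -8, 6]
ADD     : [6, 6, -2]
SUB     : [6, 8]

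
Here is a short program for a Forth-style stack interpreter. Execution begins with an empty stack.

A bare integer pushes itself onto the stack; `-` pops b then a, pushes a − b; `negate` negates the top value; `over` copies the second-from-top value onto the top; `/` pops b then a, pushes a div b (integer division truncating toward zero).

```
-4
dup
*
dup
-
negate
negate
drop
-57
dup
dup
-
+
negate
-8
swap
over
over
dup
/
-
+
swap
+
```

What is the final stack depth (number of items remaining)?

1

-4     → -4
dup    → -4 -4
*      → 16
dup    → 16 16
-      → 0
negate → 0
negate → 0
drop   → (empty)
-57    → -57
dup    → -57 -57
dup    → -57 -57 -57
-      → -57 0
+      → -57
negate → 57
-8     → 57 -8
swap   → -8 57
over   → -8 57 -8
over   → -8 57 -8 57
dup    → -8 57 -8 57 57
/      → -8 57 -8 1
-      → -8 57 -9
+      → -8 48
swap   → 48 -8
+      → 40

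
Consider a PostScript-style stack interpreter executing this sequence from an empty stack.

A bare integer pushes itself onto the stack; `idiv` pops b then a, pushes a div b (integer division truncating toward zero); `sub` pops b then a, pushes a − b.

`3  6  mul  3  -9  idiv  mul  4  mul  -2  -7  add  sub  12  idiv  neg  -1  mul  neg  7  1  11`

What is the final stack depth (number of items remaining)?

4

3    : 3
6    : 3 6
mul  : 18
3    : 18 3
-9   : 18 3 -9
idiv : 18 0
mul  : 0
4    : 0 4
mul  : 0
-2   : 0 -2
-7   : 0 -2 -7
add  : 0 -9
sub  : 9
12   : 9 12
idiv : 0
neg  : 0
-1   : 0 -1
mul  : 0
neg  : 0
7    : 0 7
1    : 0 7 1
11   : 0 7 1 11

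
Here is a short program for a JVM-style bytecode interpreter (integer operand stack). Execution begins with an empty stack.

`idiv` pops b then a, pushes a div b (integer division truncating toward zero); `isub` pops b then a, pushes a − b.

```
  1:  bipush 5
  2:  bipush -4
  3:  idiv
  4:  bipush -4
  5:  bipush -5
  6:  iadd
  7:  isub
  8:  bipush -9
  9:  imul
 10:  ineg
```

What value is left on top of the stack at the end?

bipush 5  -> [5]
bipush -4 -> [5, -4]
idiv      -> [-1]
bipush -4 -> [-1, -4]
bipush -5 -> [-1, -4, -5]
iadd      -> [-1, -9]
isub      -> [8]
bipush -9 -> [8, -9]
imul      -> [-72]
ineg      -> [72]

72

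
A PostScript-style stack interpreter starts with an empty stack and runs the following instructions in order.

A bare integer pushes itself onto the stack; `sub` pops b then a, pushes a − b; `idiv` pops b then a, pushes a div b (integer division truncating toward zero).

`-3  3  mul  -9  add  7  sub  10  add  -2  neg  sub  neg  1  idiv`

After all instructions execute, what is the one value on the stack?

17

-3   → [-3]
3    → [-3, 3]
mul  → [-9]
-9   → [-9, -9]
add  → [-18]
7    → [-18, 7]
sub  → [-25]
10   → [-25, 10]
add  → [-15]
-2   → [-15, -2]
neg  → [-15, 2]
sub  → [-17]
neg  → [17]
1    → [17, 1]
idiv → [17]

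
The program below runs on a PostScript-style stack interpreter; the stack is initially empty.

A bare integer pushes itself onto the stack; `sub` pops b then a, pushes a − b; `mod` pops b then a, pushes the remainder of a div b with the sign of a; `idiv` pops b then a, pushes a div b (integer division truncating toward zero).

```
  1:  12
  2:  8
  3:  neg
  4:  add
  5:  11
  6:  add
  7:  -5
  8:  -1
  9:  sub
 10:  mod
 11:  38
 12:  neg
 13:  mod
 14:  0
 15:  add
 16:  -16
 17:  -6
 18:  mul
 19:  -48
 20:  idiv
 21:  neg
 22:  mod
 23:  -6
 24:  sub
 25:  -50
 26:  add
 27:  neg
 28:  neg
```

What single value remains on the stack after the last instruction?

12   → 12
8    → 12 8
neg  → 12 -8
add  → 4
11   → 4 11
add  → 15
-5   → 15 -5
-1   → 15 -5 -1
sub  → 15 -4
mod  → 3
38   → 3 38
neg  → 3 -38
mod  → 3
0    → 3 0
add  → 3
-16  → 3 -16
-6   → 3 -16 -6
mul  → 3 96
-48  → 3 96 -48
idiv → 3 -2
neg  → 3 2
mod  → 1
-6   → 1 -6
sub  → 7
-50  → 7 -50
add  → -43
neg  → 43
neg  → -43

-43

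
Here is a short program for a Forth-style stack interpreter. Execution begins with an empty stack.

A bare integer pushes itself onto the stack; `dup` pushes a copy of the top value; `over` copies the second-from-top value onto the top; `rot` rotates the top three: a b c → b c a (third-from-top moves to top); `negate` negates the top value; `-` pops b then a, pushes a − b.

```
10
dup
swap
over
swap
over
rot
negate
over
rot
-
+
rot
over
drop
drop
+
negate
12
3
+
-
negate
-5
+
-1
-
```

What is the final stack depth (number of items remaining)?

1

10     -> [10]
dup    -> [10, 10]
swap   -> [10, 10]
over   -> [10, 10, 10]
swap   -> [10, 10, 10]
over   -> [10, 10, 10, 10]
rot    -> [10, 10, 10, 10]
negate -> [10, 10, 10, -10]
over   -> [10, 10, 10, -10, 10]
rot    -> [10, 10, -10, 10, 10]
-      -> [10, 10, -10, 0]
+      -> [10, 10, -10]
rot    -> [10, -10, 10]
over   -> [10, -10, 10, -10]
drop   -> [10, -10, 10]
drop   -> [10, -10]
+      -> [0]
negate -> [0]
12     -> [0, 12]
3      -> [0, 12, 3]
+      -> [0, 15]
-      -> [-15]
negate -> [15]
-5     -> [15, -5]
+      -> [10]
-1     -> [10, -1]
-      -> [11]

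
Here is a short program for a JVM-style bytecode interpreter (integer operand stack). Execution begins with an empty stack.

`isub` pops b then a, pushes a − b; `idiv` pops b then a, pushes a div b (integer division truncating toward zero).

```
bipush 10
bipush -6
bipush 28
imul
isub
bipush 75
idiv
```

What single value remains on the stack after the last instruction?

2

bipush 10 -> 10
bipush -6 -> 10 -6
bipush 28 -> 10 -6 28
imul      -> 10 -168
isub      -> 178
bipush 75 -> 178 75
idiv      -> 2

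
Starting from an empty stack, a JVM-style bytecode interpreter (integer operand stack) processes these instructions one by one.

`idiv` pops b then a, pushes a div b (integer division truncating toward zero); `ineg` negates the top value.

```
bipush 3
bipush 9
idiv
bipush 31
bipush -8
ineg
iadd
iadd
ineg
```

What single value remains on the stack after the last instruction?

-39

bipush 3  -> 3
bipush 9  -> 3 9
idiv      -> 0
bipush 31 -> 0 31
bipush -8 -> 0 31 -8
ineg      -> 0 31 8
iadd      -> 0 39
iadd      -> 39
ineg      -> -39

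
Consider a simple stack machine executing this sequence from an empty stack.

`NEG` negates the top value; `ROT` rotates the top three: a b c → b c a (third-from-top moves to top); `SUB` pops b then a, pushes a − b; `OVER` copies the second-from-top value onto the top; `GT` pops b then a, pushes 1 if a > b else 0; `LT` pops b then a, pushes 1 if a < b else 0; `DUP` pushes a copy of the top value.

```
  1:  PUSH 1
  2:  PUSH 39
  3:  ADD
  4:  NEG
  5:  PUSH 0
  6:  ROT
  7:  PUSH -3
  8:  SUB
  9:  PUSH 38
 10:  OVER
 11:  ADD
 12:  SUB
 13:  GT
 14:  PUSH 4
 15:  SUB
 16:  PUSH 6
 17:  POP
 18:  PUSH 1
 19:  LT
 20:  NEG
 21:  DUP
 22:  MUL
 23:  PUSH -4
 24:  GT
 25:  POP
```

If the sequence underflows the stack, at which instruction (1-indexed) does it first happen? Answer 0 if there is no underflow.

PUSH 1  → 1
PUSH 39 → 1 39
ADD     → 40
NEG     → -40
PUSH 0  → -40 0
ROT  — needs 3 operands, stack has 2 → underflow

6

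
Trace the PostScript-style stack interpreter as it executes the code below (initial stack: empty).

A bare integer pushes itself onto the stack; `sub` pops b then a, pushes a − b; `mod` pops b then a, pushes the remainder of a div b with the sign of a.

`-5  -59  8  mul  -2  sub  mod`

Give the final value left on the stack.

-5

-5  -> -5
-59 -> -5 -59
8   -> -5 -59 8
mul -> -5 -472
-2  -> -5 -472 -2
sub -> -5 -470
mod -> -5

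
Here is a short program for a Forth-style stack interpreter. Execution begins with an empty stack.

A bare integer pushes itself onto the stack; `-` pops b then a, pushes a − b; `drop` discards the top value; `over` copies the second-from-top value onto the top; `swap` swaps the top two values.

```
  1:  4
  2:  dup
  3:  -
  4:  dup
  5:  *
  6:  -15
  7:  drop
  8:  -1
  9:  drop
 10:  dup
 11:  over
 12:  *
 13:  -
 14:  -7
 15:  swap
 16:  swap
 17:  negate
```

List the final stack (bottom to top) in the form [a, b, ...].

4      -> [4]
dup    -> [4, 4]
-      -> [0]
dup    -> [0, 0]
*      -> [0]
-15    -> [0, -15]
drop   -> [0]
-1     -> [0, -1]
drop   -> [0]
dup    -> [0, 0]
over   -> [0, 0, 0]
*      -> [0, 0]
-      -> [0]
-7     -> [0, -7]
swap   -> [-7, 0]
swap   -> [0, -7]
negate -> [0, 7]

[0, 7]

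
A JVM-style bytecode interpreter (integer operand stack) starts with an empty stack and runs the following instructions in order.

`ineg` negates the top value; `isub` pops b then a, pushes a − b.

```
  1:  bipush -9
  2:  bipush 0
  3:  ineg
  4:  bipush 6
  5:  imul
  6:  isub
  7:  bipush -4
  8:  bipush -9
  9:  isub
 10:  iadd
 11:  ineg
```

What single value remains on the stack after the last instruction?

bipush -9 → -9
bipush 0  → -9 0
ineg      → -9 0
bipush 6  → -9 0 6
imul      → -9 0
isub      → -9
bipush -4 → -9 -4
bipush -9 → -9 -4 -9
isub      → -9 5
iadd      → -4
ineg      → 4

4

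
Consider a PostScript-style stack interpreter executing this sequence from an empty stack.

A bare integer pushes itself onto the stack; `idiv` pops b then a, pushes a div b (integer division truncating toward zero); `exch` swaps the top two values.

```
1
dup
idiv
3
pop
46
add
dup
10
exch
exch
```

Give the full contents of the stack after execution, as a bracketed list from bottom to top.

[47, 47, 10]

1    -> 1
dup  -> 1 1
idiv -> 1
3    -> 1 3
pop  -> 1
46   -> 1 46
add  -> 47
dup  -> 47 47
10   -> 47 47 10
exch -> 47 10 47
exch -> 47 47 10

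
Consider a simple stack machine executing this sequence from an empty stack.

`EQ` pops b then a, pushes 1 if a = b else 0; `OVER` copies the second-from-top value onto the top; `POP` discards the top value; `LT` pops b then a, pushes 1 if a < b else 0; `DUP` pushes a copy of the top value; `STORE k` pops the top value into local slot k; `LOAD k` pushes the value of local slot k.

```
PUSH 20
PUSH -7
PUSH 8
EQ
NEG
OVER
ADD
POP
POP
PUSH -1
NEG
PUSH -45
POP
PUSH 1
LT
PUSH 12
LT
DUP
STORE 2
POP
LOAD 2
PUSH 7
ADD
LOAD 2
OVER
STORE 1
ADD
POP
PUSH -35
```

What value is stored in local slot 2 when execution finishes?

1

PUSH 20  -> 20
PUSH -7  -> 20 -7
PUSH 8   -> 20 -7 8
EQ       -> 20 0
NEG      -> 20 0
OVER     -> 20 0 20
ADD      -> 20 20
POP      -> 20
POP      -> (empty)
PUSH -1  -> -1
NEG      -> 1
PUSH -45 -> 1 -45
POP      -> 1
PUSH 1   -> 1 1
LT       -> 0
PUSH 12  -> 0 12
LT       -> 1
DUP      -> 1 1
STORE 2  -> 1
POP      -> (empty)
LOAD 2   -> 1
PUSH 7   -> 1 7
ADD      -> 8
LOAD 2   -> 8 1
OVER     -> 8 1 8
STORE 1  -> 8 1
ADD      -> 9
POP      -> (empty)
PUSH -35 -> -35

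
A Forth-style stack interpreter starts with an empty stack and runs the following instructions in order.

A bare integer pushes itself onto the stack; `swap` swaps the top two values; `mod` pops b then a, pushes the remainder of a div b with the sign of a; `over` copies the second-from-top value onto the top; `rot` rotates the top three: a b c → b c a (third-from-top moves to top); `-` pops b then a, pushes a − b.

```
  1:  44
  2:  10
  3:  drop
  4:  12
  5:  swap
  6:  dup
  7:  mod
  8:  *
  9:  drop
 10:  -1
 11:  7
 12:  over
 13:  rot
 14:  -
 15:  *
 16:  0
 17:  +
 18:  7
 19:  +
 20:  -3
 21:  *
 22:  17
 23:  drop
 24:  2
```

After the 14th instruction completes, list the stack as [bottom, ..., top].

44    [44]
10    [44, 10]
drop  [44]
12    [44, 12]
swap  [12, 44]
dup   [12, 44, 44]
mod   [12, 0]
*     [0]
drop  []
-1    [-1]
7     [-1, 7]
over  [-1, 7, -1]
rot   [7, -1, -1]
-     [7, 0]

[7, 0]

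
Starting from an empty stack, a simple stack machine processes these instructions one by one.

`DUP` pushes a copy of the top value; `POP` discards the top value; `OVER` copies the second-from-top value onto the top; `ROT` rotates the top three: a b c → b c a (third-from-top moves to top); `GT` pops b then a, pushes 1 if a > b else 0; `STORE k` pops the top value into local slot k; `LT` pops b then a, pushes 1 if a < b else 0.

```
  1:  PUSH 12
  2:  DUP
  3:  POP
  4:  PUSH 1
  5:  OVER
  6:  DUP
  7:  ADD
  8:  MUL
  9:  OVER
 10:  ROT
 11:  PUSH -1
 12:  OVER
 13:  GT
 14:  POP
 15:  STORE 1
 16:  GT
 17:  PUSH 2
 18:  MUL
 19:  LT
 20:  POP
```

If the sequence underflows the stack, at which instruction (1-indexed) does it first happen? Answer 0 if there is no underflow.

PUSH 12 → 12
DUP     → 12 12
POP     → 12
PUSH 1  → 12 1
OVER    → 12 1 12
DUP     → 12 1 12 12
ADD     → 12 1 24
MUL     → 12 24
OVER    → 12 24 12
ROT     → 24 12 12
PUSH -1 → 24 12 12 -1
OVER    → 24 12 12 -1 12
GT      → 24 12 12 0
POP     → 24 12 12
STORE 1 → 24 12
GT      → 1
PUSH 2  → 1 2
MUL     → 2
LT  — needs 2 operands, stack has 1 → underflow

19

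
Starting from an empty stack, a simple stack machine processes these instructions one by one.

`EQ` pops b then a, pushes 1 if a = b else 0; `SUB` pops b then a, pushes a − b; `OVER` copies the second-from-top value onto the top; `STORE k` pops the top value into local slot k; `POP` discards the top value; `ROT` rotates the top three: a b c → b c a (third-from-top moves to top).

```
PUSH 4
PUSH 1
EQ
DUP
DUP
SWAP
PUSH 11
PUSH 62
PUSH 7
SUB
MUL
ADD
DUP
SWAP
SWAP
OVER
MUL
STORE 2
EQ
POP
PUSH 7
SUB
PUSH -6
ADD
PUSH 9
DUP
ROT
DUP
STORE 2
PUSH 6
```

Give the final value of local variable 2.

-13

PUSH 4  → 4
PUSH 1  → 4 1
EQ      → 0
DUP     → 0 0
DUP     → 0 0 0
SWAP    → 0 0 0
PUSH 11 → 0 0 0 11
PUSH 62 → 0 0 0 11 62
PUSH 7  → 0 0 0 11 62 7
SUB     → 0 0 0 11 55
MUL     → 0 0 0 605
ADD     → 0 0 605
DUP     → 0 0 605 605
SWAP    → 0 0 605 605
SWAP    → 0 0 605 605
OVER    → 0 0 605 605 605
MUL     → 0 0 605 366025
STORE 2 → 0 0 605
EQ      → 0 0
POP     → 0
PUSH 7  → 0 7
SUB     → -7
PUSH -6 → -7 -6
ADD     → -13
PUSH 9  → -13 9
DUP     → -13 9 9
ROT     → 9 9 -13
DUP     → 9 9 -13 -13
STORE 2 → 9 9 -13
PUSH 6  → 9 9 -13 6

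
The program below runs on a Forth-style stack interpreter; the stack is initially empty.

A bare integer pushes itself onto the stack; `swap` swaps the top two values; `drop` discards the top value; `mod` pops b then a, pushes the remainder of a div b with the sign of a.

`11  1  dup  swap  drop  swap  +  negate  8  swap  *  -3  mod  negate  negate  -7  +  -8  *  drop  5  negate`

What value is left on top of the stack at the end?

-5

11     : [11]
1      : [11, 1]
dup    : [11, 1, 1]
swap   : [11, 1, 1]
drop   : [11, 1]
swap   : [1, 11]
+      : [12]
negate : [-12]
8      : [-12, 8]
swap   : [8, -12]
*      : [-96]
-3     : [-96, -3]
mod    : [0]
negate : [0]
negate : [0]
-7     : [0, -7]
+      : [-7]
-8     : [-7, -8]
*      : [56]
drop   : []
5      : [5]
negate : [-5]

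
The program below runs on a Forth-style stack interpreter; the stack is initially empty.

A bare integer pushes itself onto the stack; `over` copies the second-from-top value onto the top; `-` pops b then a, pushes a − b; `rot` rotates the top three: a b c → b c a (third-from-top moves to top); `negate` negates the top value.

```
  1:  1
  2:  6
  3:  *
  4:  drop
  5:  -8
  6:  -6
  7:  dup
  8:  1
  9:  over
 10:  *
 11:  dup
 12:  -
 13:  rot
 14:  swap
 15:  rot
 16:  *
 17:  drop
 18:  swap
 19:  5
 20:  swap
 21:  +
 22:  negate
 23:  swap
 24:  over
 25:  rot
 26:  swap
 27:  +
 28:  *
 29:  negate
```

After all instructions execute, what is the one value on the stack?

36

1      -> 1
6      -> 1 6
*      -> 6
drop   -> (empty)
-8     -> -8
-6     -> -8 -6
dup    -> -8 -6 -6
1      -> -8 -6 -6 1
over   -> -8 -6 -6 1 -6
*      -> -8 -6 -6 -6
dup    -> -8 -6 -6 -6 -6
-      -> -8 -6 -6 0
rot    -> -8 -6 0 -6
swap   -> -8 -6 -6 0
rot    -> -8 -6 0 -6
*      -> -8 -6 0
drop   -> -8 -6
swap   -> -6 -8
5      -> -6 -8 5
swap   -> -6 5 -8
+      -> -6 -3
negate -> -6 3
swap   -> 3 -6
over   -> 3 -6 3
rot    -> -6 3 3
swap   -> -6 3 3
+      -> -6 6
*      -> -36
negate -> 36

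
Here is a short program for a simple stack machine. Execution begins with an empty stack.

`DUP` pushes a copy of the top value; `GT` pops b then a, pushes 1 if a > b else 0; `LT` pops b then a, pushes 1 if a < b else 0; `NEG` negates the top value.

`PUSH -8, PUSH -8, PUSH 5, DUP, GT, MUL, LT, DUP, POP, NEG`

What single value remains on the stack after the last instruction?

-1

PUSH -8 : -8
PUSH -8 : -8 -8
PUSH 5  : -8 -8 5
DUP     : -8 -8 5 5
GT      : -8 -8 0
MUL     : -8 0
LT      : 1
DUP     : 1 1
POP     : 1
NEG     : -1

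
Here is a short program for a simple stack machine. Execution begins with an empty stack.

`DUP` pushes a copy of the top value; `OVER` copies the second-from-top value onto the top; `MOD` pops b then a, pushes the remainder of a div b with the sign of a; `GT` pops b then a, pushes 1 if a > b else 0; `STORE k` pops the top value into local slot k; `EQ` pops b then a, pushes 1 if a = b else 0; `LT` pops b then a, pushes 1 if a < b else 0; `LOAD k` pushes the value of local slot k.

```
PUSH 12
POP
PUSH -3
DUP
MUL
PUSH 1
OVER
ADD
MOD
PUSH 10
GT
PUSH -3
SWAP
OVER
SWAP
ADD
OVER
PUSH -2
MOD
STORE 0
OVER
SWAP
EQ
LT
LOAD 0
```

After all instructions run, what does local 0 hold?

-1

PUSH 12  [12]
POP      []
PUSH -3  [-3]
DUP      [-3, -3]
MUL      [9]
PUSH 1   [9, 1]
OVER     [9, 1, 9]
ADD      [9, 10]
MOD      [9]
PUSH 10  [9, 10]
GT       [0]
PUSH -3  [0, -3]
SWAP     [-3, 0]
OVER     [-3, 0, -3]
SWAP     [-3, -3, 0]
ADD      [-3, -3]
OVER     [-3, -3, -3]
PUSH -2  [-3, -3, -3, -2]
MOD      [-3, -3, -1]
STORE 0  [-3, -3]
OVER     [-3, -3, -3]
SWAP     [-3, -3, -3]
EQ       [-3, 1]
LT       [1]
LOAD 0   [1, -1]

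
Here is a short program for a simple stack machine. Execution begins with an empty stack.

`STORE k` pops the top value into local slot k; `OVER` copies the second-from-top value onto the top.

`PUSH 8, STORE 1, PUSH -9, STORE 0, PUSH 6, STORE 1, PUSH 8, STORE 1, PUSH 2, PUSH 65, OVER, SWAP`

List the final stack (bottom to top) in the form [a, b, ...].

PUSH 8  → 8
STORE 1 → (empty)
PUSH -9 → -9
STORE 0 → (empty)
PUSH 6  → 6
STORE 1 → (empty)
PUSH 8  → 8
STORE 1 → (empty)
PUSH 2  → 2
PUSH 65 → 2 65
OVER    → 2 65 2
SWAP    → 2 2 65

[2, 2, 65]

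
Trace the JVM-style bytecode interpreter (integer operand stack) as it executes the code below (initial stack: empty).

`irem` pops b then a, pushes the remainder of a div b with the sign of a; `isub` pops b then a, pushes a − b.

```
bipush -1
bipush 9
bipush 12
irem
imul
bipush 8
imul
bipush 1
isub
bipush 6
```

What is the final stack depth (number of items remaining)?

bipush -1 → -1
bipush 9  → -1 9
bipush 12 → -1 9 12
irem      → -1 9
imul      → -9
bipush 8  → -9 8
imul      → -72
bipush 1  → -72 1
isub      → -73
bipush 6  → -73 6

2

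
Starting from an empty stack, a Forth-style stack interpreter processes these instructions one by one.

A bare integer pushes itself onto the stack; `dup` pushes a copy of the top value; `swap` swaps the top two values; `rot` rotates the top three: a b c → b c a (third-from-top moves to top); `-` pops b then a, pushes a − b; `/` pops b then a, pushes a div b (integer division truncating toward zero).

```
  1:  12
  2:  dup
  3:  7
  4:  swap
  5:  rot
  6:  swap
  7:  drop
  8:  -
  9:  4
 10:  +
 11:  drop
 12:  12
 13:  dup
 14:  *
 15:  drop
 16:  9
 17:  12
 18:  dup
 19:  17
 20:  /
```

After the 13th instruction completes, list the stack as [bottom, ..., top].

12   → 12
dup  → 12 12
7    → 12 12 7
swap → 12 7 12
rot  → 7 12 12
swap → 7 12 12
drop → 7 12
-    → -5
4    → -5 4
+    → -1
drop → (empty)
12   → 12
dup  → 12 12

[12, 12]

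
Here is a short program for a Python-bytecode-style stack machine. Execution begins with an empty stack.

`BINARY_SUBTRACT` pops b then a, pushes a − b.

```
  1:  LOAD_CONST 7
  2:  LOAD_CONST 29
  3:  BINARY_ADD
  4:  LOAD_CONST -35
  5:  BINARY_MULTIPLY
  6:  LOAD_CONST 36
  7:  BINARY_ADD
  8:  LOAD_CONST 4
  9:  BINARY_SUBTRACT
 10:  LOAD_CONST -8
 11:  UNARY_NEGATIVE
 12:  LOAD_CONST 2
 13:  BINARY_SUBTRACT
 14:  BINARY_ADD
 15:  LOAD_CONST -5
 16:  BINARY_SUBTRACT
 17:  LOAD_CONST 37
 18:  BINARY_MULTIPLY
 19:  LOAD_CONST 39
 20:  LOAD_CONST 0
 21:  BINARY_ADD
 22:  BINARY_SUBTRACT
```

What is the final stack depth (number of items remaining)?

LOAD_CONST 7     7
LOAD_CONST 29    7 29
BINARY_ADD       36
LOAD_CONST -35   36 -35
BINARY_MULTIPLY  -1260
LOAD_CONST 36    -1260 36
BINARY_ADD       -1224
LOAD_CONST 4     -1224 4
BINARY_SUBTRACT  -1228
LOAD_CONST -8    -1228 -8
UNARY_NEGATIVE   -1228 8
LOAD_CONST 2     -1228 8 2
BINARY_SUBTRACT  -1228 6
BINARY_ADD       -1222
LOAD_CONST -5    -1222 -5
BINARY_SUBTRACT  -1217
LOAD_CONST 37    -1217 37
BINARY_MULTIPLY  -45029
LOAD_CONST 39    -45029 39
LOAD_CONST 0     -45029 39 0
BINARY_ADD       -45029 39
BINARY_SUBTRACT  -45068

1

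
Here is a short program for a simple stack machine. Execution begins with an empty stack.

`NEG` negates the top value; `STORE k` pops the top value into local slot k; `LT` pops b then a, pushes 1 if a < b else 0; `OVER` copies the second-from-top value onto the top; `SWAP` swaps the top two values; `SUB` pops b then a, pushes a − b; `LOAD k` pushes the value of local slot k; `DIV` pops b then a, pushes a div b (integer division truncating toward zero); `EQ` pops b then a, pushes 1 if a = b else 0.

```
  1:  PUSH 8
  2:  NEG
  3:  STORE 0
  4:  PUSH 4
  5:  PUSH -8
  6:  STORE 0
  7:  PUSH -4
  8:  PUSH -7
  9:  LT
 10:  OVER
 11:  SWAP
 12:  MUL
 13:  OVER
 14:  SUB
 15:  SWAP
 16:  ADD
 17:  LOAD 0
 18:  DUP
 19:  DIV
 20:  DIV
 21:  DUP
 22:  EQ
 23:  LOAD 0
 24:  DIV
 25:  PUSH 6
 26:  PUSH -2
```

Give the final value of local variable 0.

PUSH 8  → [8]
NEG     → [-8]
STORE 0 → []
PUSH 4  → [4]
PUSH -8 → [4, -8]
STORE 0 → [4]
PUSH -4 → [4, -4]
PUSH -7 → [4, -4, -7]
LT      → [4, 0]
OVER    → [4, 0, 4]
SWAP    → [4, 4, 0]
MUL     → [4, 0]
OVER    → [4, 0, 4]
SUB     → [4, -4]
SWAP    → [-4, 4]
ADD     → [0]
LOAD 0  → [0, -8]
DUP     → [0, -8, -8]
DIV     → [0, 1]
DIV     → [0]
DUP     → [0, 0]
EQ      → [1]
LOAD 0  → [1, -8]
DIV     → [0]
PUSH 6  → [0, 6]
PUSH -2 → [0, 6, -2]

-8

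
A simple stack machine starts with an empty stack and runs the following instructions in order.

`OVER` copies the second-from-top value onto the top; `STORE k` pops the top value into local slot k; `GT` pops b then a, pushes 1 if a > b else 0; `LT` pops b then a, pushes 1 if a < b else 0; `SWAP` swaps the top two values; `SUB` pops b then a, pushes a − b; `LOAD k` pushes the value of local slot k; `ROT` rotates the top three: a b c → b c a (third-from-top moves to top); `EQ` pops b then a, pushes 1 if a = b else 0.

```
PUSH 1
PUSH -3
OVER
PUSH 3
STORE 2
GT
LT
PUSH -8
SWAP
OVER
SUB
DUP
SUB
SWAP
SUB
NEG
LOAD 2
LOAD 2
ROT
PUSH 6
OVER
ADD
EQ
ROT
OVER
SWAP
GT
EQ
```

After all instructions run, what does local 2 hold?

3

PUSH 1  -> 1
PUSH -3 -> 1 -3
OVER    -> 1 -3 1
PUSH 3  -> 1 -3 1 3
STORE 2 -> 1 -3 1
GT      -> 1 0
LT      -> 0
PUSH -8 -> 0 -8
SWAP    -> -8 0
OVER    -> -8 0 -8
SUB     -> -8 8
DUP     -> -8 8 8
SUB     -> -8 0
SWAP    -> 0 -8
SUB     -> 8
NEG     -> -8
LOAD 2  -> -8 3
LOAD 2  -> -8 3 3
ROT     -> 3 3 -8
PUSH 6  -> 3 3 -8 6
OVER    -> 3 3 -8 6 -8
ADD     -> 3 3 -8 -2
EQ      -> 3 3 0
ROT     -> 3 0 3
OVER    -> 3 0 3 0
SWAP    -> 3 0 0 3
GT      -> 3 0 0
EQ      -> 3 1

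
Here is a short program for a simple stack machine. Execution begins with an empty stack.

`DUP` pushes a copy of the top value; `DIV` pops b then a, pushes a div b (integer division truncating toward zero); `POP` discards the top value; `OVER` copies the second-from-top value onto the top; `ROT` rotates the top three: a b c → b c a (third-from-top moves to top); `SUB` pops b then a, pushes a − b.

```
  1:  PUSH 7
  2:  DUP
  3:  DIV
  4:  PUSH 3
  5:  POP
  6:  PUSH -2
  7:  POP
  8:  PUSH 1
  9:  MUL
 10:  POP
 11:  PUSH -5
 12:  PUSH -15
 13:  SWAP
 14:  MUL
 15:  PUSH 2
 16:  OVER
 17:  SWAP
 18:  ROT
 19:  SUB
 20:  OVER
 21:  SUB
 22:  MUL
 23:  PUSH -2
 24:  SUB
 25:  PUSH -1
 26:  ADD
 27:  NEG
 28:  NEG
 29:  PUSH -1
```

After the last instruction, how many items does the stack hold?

2

PUSH 7   : 7
DUP      : 7 7
DIV      : 1
PUSH 3   : 1 3
POP      : 1
PUSH -2  : 1 -2
POP      : 1
PUSH 1   : 1 1
MUL      : 1
POP      : (empty)
PUSH -5  : -5
PUSH -15 : -5 -15
SWAP     : -15 -5
MUL      : 75
PUSH 2   : 75 2
OVER     : 75 2 75
SWAP     : 75 75 2
ROT      : 75 2 75
SUB      : 75 -73
OVER     : 75 -73 75
SUB      : 75 -148
MUL      : -11100
PUSH -2  : -11100 -2
SUB      : -11098
PUSH -1  : -11098 -1
ADD      : -11099
NEG      : 11099
NEG      : -11099
PUSH -1  : -11099 -1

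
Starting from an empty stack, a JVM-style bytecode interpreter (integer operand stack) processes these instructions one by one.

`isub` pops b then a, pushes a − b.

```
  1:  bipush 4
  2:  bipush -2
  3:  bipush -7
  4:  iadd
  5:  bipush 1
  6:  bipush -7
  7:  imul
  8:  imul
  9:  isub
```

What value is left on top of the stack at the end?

-59

bipush 4  : 4
bipush -2 : 4 -2
bipush -7 : 4 -2 -7
iadd      : 4 -9
bipush 1  : 4 -9 1
bipush -7 : 4 -9 1 -7
imul      : 4 -9 -7
imul      : 4 63
isub      : -59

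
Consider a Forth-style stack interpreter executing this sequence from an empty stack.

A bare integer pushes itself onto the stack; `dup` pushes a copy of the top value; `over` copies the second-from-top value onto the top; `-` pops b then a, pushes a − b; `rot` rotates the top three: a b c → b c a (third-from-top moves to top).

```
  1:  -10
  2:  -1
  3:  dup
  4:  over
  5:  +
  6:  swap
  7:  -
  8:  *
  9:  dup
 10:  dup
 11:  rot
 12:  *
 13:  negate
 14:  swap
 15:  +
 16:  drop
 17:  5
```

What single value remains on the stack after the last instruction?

-10    : -10
-1     : -10 -1
dup    : -10 -1 -1
over   : -10 -1 -1 -1
+      : -10 -1 -2
swap   : -10 -2 -1
-      : -10 -1
*      : 10
dup    : 10 10
dup    : 10 10 10
rot    : 10 10 10
*      : 10 100
negate : 10 -100
swap   : -100 10
+      : -90
drop   : (empty)
5      : 5

5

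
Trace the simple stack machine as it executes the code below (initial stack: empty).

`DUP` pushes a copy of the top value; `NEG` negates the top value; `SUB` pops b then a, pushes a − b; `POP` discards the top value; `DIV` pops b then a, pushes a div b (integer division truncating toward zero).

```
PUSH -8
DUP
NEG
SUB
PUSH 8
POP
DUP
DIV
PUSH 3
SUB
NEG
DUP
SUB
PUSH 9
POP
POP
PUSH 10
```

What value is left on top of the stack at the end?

10

PUSH -8 -> [-8]
DUP     -> [-8, -8]
NEG     -> [-8, 8]
SUB     -> [-16]
PUSH 8  -> [-16, 8]
POP     -> [-16]
DUP     -> [-16, -16]
DIV     -> [1]
PUSH 3  -> [1, 3]
SUB     -> [-2]
NEG     -> [2]
DUP     -> [2, 2]
SUB     -> [0]
PUSH 9  -> [0, 9]
POP     -> [0]
POP     -> []
PUSH 10 -> [10]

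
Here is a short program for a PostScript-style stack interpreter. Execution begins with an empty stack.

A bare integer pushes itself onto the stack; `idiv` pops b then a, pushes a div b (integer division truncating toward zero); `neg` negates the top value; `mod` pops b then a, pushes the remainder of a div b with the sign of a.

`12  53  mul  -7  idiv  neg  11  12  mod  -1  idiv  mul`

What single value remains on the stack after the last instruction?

-990

12   → 12
53   → 12 53
mul  → 636
-7   → 636 -7
idiv → -90
neg  → 90
11   → 90 11
12   → 90 11 12
mod  → 90 11
-1   → 90 11 -1
idiv → 90 -11
mul  → -990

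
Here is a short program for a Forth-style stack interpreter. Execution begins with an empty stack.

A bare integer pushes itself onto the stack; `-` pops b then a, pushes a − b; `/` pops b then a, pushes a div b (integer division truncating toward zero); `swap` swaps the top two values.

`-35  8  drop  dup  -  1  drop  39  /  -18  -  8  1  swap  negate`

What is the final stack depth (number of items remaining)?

-35    → [-35]
8      → [-35, 8]
drop   → [-35]
dup    → [-35, -35]
-      → [0]
1      → [0, 1]
drop   → [0]
39     → [0, 39]
/      → [0]
-18    → [0, -18]
-      → [18]
8      → [18, 8]
1      → [18, 8, 1]
swap   → [18, 1, 8]
negate → [18, 1, -8]

3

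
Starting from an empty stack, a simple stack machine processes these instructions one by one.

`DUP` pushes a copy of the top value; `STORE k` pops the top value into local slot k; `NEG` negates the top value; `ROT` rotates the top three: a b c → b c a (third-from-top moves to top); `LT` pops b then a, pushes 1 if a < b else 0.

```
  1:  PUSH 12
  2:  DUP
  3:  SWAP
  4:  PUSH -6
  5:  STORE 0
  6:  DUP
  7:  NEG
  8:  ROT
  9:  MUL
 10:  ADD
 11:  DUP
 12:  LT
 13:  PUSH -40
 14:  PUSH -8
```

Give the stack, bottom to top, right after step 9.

[12, -144]

PUSH 12 -> [12]
DUP     -> [12, 12]
SWAP    -> [12, 12]
PUSH -6 -> [12, 12, -6]
STORE 0 -> [12, 12]
DUP     -> [12, 12, 12]
NEG     -> [12, 12, -12]
ROT     -> [12, -12, 12]
MUL     -> [12, -144]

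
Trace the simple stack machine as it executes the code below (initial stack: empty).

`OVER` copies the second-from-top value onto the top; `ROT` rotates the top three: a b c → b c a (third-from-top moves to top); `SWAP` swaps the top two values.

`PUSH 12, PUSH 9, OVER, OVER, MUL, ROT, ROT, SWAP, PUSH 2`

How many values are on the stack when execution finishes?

PUSH 12 → [12]
PUSH 9  → [12, 9]
OVER    → [12, 9, 12]
OVER    → [12, 9, 12, 9]
MUL     → [12, 9, 108]
ROT     → [9, 108, 12]
ROT     → [108, 12, 9]
SWAP    → [108, 9, 12]
PUSH 2  → [108, 9, 12, 2]

4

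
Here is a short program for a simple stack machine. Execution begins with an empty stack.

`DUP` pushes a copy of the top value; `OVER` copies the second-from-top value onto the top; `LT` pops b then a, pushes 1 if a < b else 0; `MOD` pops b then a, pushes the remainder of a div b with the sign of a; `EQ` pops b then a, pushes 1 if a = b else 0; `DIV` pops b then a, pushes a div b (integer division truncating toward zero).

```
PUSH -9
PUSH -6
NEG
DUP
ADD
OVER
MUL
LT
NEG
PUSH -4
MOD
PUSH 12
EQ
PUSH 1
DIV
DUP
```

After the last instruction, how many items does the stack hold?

PUSH -9 -> -9
PUSH -6 -> -9 -6
NEG     -> -9 6
DUP     -> -9 6 6
ADD     -> -9 12
OVER    -> -9 12 -9
MUL     -> -9 -108
LT      -> 0
NEG     -> 0
PUSH -4 -> 0 -4
MOD     -> 0
PUSH 12 -> 0 12
EQ      -> 0
PUSH 1  -> 0 1
DIV     -> 0
DUP     -> 0 0

2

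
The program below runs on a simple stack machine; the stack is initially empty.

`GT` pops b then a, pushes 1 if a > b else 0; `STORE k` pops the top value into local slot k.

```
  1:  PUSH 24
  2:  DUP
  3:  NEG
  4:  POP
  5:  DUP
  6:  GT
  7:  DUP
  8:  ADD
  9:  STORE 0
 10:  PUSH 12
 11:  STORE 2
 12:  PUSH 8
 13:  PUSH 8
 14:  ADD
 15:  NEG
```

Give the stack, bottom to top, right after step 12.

[8]

PUSH 24 -> [24]
DUP     -> [24, 24]
NEG     -> [24, -24]
POP     -> [24]
DUP     -> [24, 24]
GT      -> [0]
DUP     -> [0, 0]
ADD     -> [0]
STORE 0 -> []
PUSH 12 -> [12]
STORE 2 -> []
PUSH 8  -> [8]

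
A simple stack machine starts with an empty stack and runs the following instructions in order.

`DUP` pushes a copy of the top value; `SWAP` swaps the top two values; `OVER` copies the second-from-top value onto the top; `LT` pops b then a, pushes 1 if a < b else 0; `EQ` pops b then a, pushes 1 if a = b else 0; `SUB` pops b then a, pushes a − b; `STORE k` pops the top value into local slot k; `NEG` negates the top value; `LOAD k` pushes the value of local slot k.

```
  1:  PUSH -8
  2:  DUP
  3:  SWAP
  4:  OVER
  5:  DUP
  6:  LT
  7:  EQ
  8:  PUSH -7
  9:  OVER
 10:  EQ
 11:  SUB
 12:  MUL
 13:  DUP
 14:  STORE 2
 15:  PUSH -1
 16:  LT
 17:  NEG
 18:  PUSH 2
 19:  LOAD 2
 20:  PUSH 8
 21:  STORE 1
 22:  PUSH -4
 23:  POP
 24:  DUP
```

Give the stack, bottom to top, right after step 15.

[0, -1]

PUSH -8  [-8]
DUP      [-8, -8]
SWAP     [-8, -8]
OVER     [-8, -8, -8]
DUP      [-8, -8, -8, -8]
LT       [-8, -8, 0]
EQ       [-8, 0]
PUSH -7  [-8, 0, -7]
OVER     [-8, 0, -7, 0]
EQ       [-8, 0, 0]
SUB      [-8, 0]
MUL      [0]
DUP      [0, 0]
STORE 2  [0]
PUSH -1  [0, -1]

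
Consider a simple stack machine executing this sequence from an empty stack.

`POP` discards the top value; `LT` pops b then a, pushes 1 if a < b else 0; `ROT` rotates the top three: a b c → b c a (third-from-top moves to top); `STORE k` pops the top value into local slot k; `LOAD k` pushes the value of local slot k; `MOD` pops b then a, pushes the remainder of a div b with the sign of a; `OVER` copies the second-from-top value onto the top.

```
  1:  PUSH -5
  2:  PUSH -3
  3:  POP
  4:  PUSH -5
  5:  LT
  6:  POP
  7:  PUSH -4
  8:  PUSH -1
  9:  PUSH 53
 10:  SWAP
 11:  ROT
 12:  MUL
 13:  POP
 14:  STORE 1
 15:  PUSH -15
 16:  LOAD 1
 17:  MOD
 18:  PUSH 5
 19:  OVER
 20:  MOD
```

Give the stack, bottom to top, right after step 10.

PUSH -5 → -5
PUSH -3 → -5 -3
POP     → -5
PUSH -5 → -5 -5
LT      → 0
POP     → (empty)
PUSH -4 → -4
PUSH -1 → -4 -1
PUSH 53 → -4 -1 53
SWAP    → -4 53 -1

[-4, 53, -1]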